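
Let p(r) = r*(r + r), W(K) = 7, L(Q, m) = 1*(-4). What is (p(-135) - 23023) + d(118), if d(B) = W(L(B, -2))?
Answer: 13434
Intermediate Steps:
L(Q, m) = -4
p(r) = 2*r² (p(r) = r*(2*r) = 2*r²)
d(B) = 7
(p(-135) - 23023) + d(118) = (2*(-135)² - 23023) + 7 = (2*18225 - 23023) + 7 = (36450 - 23023) + 7 = 13427 + 7 = 13434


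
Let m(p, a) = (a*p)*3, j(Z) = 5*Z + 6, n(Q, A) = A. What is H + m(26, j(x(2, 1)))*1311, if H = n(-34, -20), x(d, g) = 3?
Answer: 2147398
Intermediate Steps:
j(Z) = 6 + 5*Z
H = -20
m(p, a) = 3*a*p
H + m(26, j(x(2, 1)))*1311 = -20 + (3*(6 + 5*3)*26)*1311 = -20 + (3*(6 + 15)*26)*1311 = -20 + (3*21*26)*1311 = -20 + 1638*1311 = -20 + 2147418 = 2147398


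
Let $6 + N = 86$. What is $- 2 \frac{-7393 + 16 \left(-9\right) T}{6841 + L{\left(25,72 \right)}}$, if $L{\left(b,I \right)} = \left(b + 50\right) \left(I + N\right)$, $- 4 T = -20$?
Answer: $\frac{16226}{18241} \approx 0.88953$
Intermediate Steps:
$N = 80$ ($N = -6 + 86 = 80$)
$T = 5$ ($T = \left(- \frac{1}{4}\right) \left(-20\right) = 5$)
$L{\left(b,I \right)} = \left(50 + b\right) \left(80 + I\right)$ ($L{\left(b,I \right)} = \left(b + 50\right) \left(I + 80\right) = \left(50 + b\right) \left(80 + I\right)$)
$- 2 \frac{-7393 + 16 \left(-9\right) T}{6841 + L{\left(25,72 \right)}} = - 2 \frac{-7393 + 16 \left(-9\right) 5}{6841 + \left(4000 + 50 \cdot 72 + 80 \cdot 25 + 72 \cdot 25\right)} = - 2 \frac{-7393 - 720}{6841 + \left(4000 + 3600 + 2000 + 1800\right)} = - 2 \frac{-7393 - 720}{6841 + 11400} = - 2 \left(- \frac{8113}{18241}\right) = - 2 \left(\left(-8113\right) \frac{1}{18241}\right) = \left(-2\right) \left(- \frac{8113}{18241}\right) = \frac{16226}{18241}$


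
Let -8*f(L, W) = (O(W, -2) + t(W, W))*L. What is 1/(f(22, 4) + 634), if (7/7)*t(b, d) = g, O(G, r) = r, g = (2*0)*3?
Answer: 2/1279 ≈ 0.0015637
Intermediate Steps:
g = 0 (g = 0*3 = 0)
t(b, d) = 0
f(L, W) = L/4 (f(L, W) = -(-2 + 0)*L/8 = -(-1)*L/4 = L/4)
1/(f(22, 4) + 634) = 1/((¼)*22 + 634) = 1/(11/2 + 634) = 1/(1279/2) = 2/1279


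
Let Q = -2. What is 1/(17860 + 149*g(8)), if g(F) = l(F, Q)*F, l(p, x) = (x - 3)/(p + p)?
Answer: 2/34975 ≈ 5.7184e-5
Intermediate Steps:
l(p, x) = (-3 + x)/(2*p) (l(p, x) = (-3 + x)/((2*p)) = (-3 + x)*(1/(2*p)) = (-3 + x)/(2*p))
g(F) = -5/2 (g(F) = ((-3 - 2)/(2*F))*F = ((½)*(-5)/F)*F = (-5/(2*F))*F = -5/2)
1/(17860 + 149*g(8)) = 1/(17860 + 149*(-5/2)) = 1/(17860 - 745/2) = 1/(34975/2) = 2/34975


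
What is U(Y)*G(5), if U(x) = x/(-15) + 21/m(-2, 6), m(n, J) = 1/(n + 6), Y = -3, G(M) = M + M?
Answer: 842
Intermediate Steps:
G(M) = 2*M
m(n, J) = 1/(6 + n)
U(x) = 84 - x/15 (U(x) = x/(-15) + 21/(1/(6 - 2)) = x*(-1/15) + 21/(1/4) = -x/15 + 21/(¼) = -x/15 + 21*4 = -x/15 + 84 = 84 - x/15)
U(Y)*G(5) = (84 - 1/15*(-3))*(2*5) = (84 + ⅕)*10 = (421/5)*10 = 842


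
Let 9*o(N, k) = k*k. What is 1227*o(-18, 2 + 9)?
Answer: 49489/3 ≈ 16496.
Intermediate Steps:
o(N, k) = k**2/9 (o(N, k) = (k*k)/9 = k**2/9)
1227*o(-18, 2 + 9) = 1227*((2 + 9)**2/9) = 1227*((1/9)*11**2) = 1227*((1/9)*121) = 1227*(121/9) = 49489/3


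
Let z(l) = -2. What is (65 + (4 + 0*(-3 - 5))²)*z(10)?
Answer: -162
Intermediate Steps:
(65 + (4 + 0*(-3 - 5))²)*z(10) = (65 + (4 + 0*(-3 - 5))²)*(-2) = (65 + (4 + 0*(-8))²)*(-2) = (65 + (4 + 0)²)*(-2) = (65 + 4²)*(-2) = (65 + 16)*(-2) = 81*(-2) = -162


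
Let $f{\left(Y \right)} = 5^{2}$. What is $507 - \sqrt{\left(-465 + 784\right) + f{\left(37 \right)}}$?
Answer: $507 - 2 \sqrt{86} \approx 488.45$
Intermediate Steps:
$f{\left(Y \right)} = 25$
$507 - \sqrt{\left(-465 + 784\right) + f{\left(37 \right)}} = 507 - \sqrt{\left(-465 + 784\right) + 25} = 507 - \sqrt{319 + 25} = 507 - \sqrt{344} = 507 - 2 \sqrt{86}$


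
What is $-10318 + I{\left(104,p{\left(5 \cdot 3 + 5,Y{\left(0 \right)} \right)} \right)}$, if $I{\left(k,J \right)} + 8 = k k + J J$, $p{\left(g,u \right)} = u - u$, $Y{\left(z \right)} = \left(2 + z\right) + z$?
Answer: $490$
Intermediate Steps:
$Y{\left(z \right)} = 2 + 2 z$
$p{\left(g,u \right)} = 0$
$I{\left(k,J \right)} = -8 + J^{2} + k^{2}$ ($I{\left(k,J \right)} = -8 + \left(k k + J J\right) = -8 + \left(k^{2} + J^{2}\right) = -8 + \left(J^{2} + k^{2}\right) = -8 + J^{2} + k^{2}$)
$-10318 + I{\left(104,p{\left(5 \cdot 3 + 5,Y{\left(0 \right)} \right)} \right)} = -10318 + \left(-8 + 0^{2} + 104^{2}\right) = -10318 + \left(-8 + 0 + 10816\right) = -10318 + 10808 = 490$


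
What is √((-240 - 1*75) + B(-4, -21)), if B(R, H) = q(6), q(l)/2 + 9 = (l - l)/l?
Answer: 3*I*√37 ≈ 18.248*I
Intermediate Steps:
q(l) = -18 (q(l) = -18 + 2*((l - l)/l) = -18 + 2*(0/l) = -18 + 2*0 = -18 + 0 = -18)
B(R, H) = -18
√((-240 - 1*75) + B(-4, -21)) = √((-240 - 1*75) - 18) = √((-240 - 75) - 18) = √(-315 - 18) = √(-333) = 3*I*√37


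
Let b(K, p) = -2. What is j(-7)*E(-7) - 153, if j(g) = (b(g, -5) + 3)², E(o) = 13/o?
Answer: -1084/7 ≈ -154.86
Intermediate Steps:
j(g) = 1 (j(g) = (-2 + 3)² = 1² = 1)
j(-7)*E(-7) - 153 = 1*(13/(-7)) - 153 = 1*(13*(-⅐)) - 153 = 1*(-13/7) - 153 = -13/7 - 153 = -1084/7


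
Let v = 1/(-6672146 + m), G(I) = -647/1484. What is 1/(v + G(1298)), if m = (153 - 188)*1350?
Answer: -1246447958/543431337 ≈ -2.2937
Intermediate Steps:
G(I) = -647/1484 (G(I) = -647*1/1484 = -647/1484)
m = -47250 (m = -35*1350 = -47250)
v = -1/6719396 (v = 1/(-6672146 - 47250) = 1/(-6719396) = -1/6719396 ≈ -1.4882e-7)
1/(v + G(1298)) = 1/(-1/6719396 - 647/1484) = 1/(-543431337/1246447958) = -1246447958/543431337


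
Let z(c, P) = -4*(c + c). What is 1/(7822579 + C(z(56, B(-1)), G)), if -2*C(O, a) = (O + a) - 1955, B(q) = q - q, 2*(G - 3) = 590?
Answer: 2/15647263 ≈ 1.2782e-7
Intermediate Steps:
G = 298 (G = 3 + (1/2)*590 = 3 + 295 = 298)
B(q) = 0
z(c, P) = -8*c
C(O, a) = 1955/2 - O/2 - a/2 (C(O, a) = -((O + a) - 1955)/2 = -(-1955 + O + a)/2 = 1955/2 - O/2 - a/2)
1/(7822579 + C(z(56, B(-1)), G)) = 1/(7822579 + (1955/2 - (-4)*56 - 1/2*298)) = 1/(7822579 + (1955/2 - 1/2*(-448) - 149)) = 1/(7822579 + (1955/2 + 224 - 149)) = 1/(7822579 + 2105/2) = 1/(15647263/2) = 2/15647263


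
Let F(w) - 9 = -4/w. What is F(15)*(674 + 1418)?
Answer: 274052/15 ≈ 18270.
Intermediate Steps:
F(w) = 9 - 4/w
F(15)*(674 + 1418) = (9 - 4/15)*(674 + 1418) = (9 - 4*1/15)*2092 = (9 - 4/15)*2092 = (131/15)*2092 = 274052/15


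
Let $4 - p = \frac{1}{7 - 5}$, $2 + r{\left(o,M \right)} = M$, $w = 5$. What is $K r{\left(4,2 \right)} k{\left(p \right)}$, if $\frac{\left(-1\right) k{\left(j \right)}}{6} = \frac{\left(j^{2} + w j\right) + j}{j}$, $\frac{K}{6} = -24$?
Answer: $0$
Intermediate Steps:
$r{\left(o,M \right)} = -2 + M$
$K = -144$ ($K = 6 \left(-24\right) = -144$)
$p = \frac{7}{2}$ ($p = 4 - \frac{1}{7 - 5} = 4 - \frac{1}{2} = \frac{7}{2} \approx 3.5$)
$k{\left(j \right)} = - \frac{6 \left(j^{2} + 6 j\right)}{j}$ ($k{\left(j \right)} = - 6 \frac{\left(j^{2} + 5 j\right) + j}{j} = - 6 \frac{j^{2} + 6 j}{j} = - \frac{6 \left(j^{2} + 6 j\right)}{j}$)
$K r{\left(4,2 \right)} k{\left(p \right)} = - 144 \left(-2 + 2\right) \left(-36 - 21\right) = \left(-144\right) 0 \left(-36 - 21\right) = 0 \left(-57\right) = 0$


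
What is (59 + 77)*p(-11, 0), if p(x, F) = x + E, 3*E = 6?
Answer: -1224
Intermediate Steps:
E = 2 (E = (⅓)*6 = 2)
p(x, F) = 2 + x (p(x, F) = x + 2 = 2 + x)
(59 + 77)*p(-11, 0) = (59 + 77)*(2 - 11) = 136*(-9) = -1224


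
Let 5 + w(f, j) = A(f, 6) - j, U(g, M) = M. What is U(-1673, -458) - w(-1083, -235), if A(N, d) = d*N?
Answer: 5810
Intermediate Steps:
A(N, d) = N*d
w(f, j) = -5 - j + 6*f (w(f, j) = -5 + (f*6 - j) = -5 + (6*f - j) = -5 + (-j + 6*f) = -5 - j + 6*f)
U(-1673, -458) - w(-1083, -235) = -458 - (-5 - 1*(-235) + 6*(-1083)) = -458 - (-5 + 235 - 6498) = -458 - 1*(-6268) = -458 + 6268 = 5810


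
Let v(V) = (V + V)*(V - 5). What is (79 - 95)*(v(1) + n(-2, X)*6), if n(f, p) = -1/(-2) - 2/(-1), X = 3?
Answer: -112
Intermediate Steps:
n(f, p) = 5/2 (n(f, p) = -1*(-1/2) - 2*(-1) = 1/2 + 2 = 5/2)
v(V) = 2*V*(-5 + V) (v(V) = (2*V)*(-5 + V) = 2*V*(-5 + V))
(79 - 95)*(v(1) + n(-2, X)*6) = (79 - 95)*(2*1*(-5 + 1) + (5/2)*6) = -16*(2*1*(-4) + 15) = -16*(-8 + 15) = -16*7 = -112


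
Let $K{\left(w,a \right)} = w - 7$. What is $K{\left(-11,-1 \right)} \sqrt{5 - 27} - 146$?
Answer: $-146 - 18 i \sqrt{22} \approx -146.0 - 84.427 i$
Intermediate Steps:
$K{\left(w,a \right)} = -7 + w$
$K{\left(-11,-1 \right)} \sqrt{5 - 27} - 146 = \left(-7 - 11\right) \sqrt{5 - 27} - 146 = - 18 \sqrt{-22} - 146 = - 18 i \sqrt{22} - 146 = -146 - 18 i \sqrt{22}$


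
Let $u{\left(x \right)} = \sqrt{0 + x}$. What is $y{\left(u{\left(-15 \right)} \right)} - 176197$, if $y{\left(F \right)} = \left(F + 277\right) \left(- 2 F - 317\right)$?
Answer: $-263976 - 871 i \sqrt{15} \approx -2.6398 \cdot 10^{5} - 3373.4 i$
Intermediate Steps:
$u{\left(x \right)} = \sqrt{x}$
$y{\left(F \right)} = \left(-317 - 2 F\right) \left(277 + F\right)$ ($y{\left(F \right)} = \left(277 + F\right) \left(-317 - 2 F\right) = \left(-317 - 2 F\right) \left(277 + F\right)$)
$y{\left(u{\left(-15 \right)} \right)} - 176197 = \left(-87809 - 871 \sqrt{-15} - 2 \left(\sqrt{-15}\right)^{2}\right) - 176197 = \left(-87809 - 871 i \sqrt{15} - 2 \left(i \sqrt{15}\right)^{2}\right) - 176197 = \left(-87809 - 871 i \sqrt{15} - -30\right) - 176197 = \left(-87809 - 871 i \sqrt{15} + 30\right) - 176197 = \left(-87779 - 871 i \sqrt{15}\right) - 176197 = -263976 - 871 i \sqrt{15}$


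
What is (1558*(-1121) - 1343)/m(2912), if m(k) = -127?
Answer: 1747861/127 ≈ 13763.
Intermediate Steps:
(1558*(-1121) - 1343)/m(2912) = (1558*(-1121) - 1343)/(-127) = (-1746518 - 1343)*(-1/127) = -1747861*(-1/127) = 1747861/127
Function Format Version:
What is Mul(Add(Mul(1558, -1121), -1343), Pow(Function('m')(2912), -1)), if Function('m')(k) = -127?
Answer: Rational(1747861, 127) ≈ 13763.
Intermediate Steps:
Mul(Add(Mul(1558, -1121), -1343), Pow(Function('m')(2912), -1)) = Mul(Add(Mul(1558, -1121), -1343), Pow(-127, -1)) = Mul(Add(-1746518, -1343), Rational(-1, 127)) = Mul(-1747861, Rational(-1, 127)) = Rational(1747861, 127)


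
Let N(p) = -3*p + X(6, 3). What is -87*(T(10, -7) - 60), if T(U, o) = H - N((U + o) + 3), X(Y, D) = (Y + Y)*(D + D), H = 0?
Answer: 9918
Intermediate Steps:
X(Y, D) = 4*D*Y (X(Y, D) = (2*Y)*(2*D) = 4*D*Y)
N(p) = 72 - 3*p (N(p) = -3*p + 4*3*6 = -3*p + 72 = 72 - 3*p)
T(U, o) = -63 + 3*U + 3*o (T(U, o) = 0 - (72 - 3*((U + o) + 3)) = 0 - (72 - 3*(3 + U + o)) = 0 - (72 + (-9 - 3*U - 3*o)) = 0 - (63 - 3*U - 3*o) = 0 + (-63 + 3*U + 3*o) = -63 + 3*U + 3*o)
-87*(T(10, -7) - 60) = -87*((-63 + 3*10 + 3*(-7)) - 60) = -87*((-63 + 30 - 21) - 60) = -87*(-54 - 60) = -87*(-114) = 9918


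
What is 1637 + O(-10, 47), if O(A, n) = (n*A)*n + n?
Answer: -20406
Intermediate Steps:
O(A, n) = n + A*n² (O(A, n) = (A*n)*n + n = A*n² + n = n + A*n²)
1637 + O(-10, 47) = 1637 + 47*(1 - 10*47) = 1637 + 47*(1 - 470) = 1637 + 47*(-469) = 1637 - 22043 = -20406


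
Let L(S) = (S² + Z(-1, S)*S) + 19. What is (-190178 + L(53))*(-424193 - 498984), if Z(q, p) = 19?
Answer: 172027571711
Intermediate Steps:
L(S) = 19 + S² + 19*S (L(S) = (S² + 19*S) + 19 = 19 + S² + 19*S)
(-190178 + L(53))*(-424193 - 498984) = (-190178 + (19 + 53² + 19*53))*(-424193 - 498984) = (-190178 + (19 + 2809 + 1007))*(-923177) = (-190178 + 3835)*(-923177) = -186343*(-923177) = 172027571711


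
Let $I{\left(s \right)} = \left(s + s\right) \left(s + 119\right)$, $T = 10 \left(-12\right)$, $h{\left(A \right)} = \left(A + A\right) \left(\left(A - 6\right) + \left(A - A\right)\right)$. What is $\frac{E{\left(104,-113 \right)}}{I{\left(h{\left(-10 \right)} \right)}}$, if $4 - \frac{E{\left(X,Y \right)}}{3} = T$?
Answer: $\frac{93}{70240} \approx 0.001324$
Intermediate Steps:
$h{\left(A \right)} = 2 A \left(-6 + A\right)$ ($h{\left(A \right)} = 2 A \left(\left(-6 + A\right) + 0\right) = 2 A \left(-6 + A\right)$)
$T = -120$
$E{\left(X,Y \right)} = 372$ ($E{\left(X,Y \right)} = 12 - -360 = 12 + 360 = 372$)
$I{\left(s \right)} = 2 s \left(119 + s\right)$
$\frac{E{\left(104,-113 \right)}}{I{\left(h{\left(-10 \right)} \right)}} = \frac{372}{2 \cdot 2 \left(-10\right) \left(-6 - 10\right) \left(119 + 2 \left(-10\right) \left(-6 - 10\right)\right)} = \frac{372}{2 \cdot 2 \left(-10\right) \left(-16\right) \left(119 + 2 \left(-10\right) \left(-16\right)\right)} = \frac{372}{2 \cdot 320 \left(119 + 320\right)} = \frac{372}{2 \cdot 320 \cdot 439} = \frac{372}{280960} = 372 \cdot \frac{1}{280960} = \frac{93}{70240}$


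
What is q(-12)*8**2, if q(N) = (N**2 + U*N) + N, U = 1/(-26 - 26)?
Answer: 110016/13 ≈ 8462.8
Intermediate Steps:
U = -1/52 (U = 1/(-52) = -1/52 ≈ -0.019231)
q(N) = N**2 + 51*N/52 (q(N) = (N**2 - N/52) + N = N**2 + 51*N/52)
q(-12)*8**2 = ((1/52)*(-12)*(51 + 52*(-12)))*8**2 = ((1/52)*(-12)*(51 - 624))*64 = ((1/52)*(-12)*(-573))*64 = (1719/13)*64 = 110016/13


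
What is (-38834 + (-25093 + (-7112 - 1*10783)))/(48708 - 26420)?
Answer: -40911/11144 ≈ -3.6711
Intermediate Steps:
(-38834 + (-25093 + (-7112 - 1*10783)))/(48708 - 26420) = (-38834 + (-25093 + (-7112 - 10783)))/22288 = (-38834 + (-25093 - 17895))*(1/22288) = (-38834 - 42988)*(1/22288) = -81822*1/22288 = -40911/11144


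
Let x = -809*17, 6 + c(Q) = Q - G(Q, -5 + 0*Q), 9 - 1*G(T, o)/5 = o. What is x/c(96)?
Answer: -13753/20 ≈ -687.65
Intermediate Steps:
G(T, o) = 45 - 5*o
c(Q) = -76 + Q (c(Q) = -6 + (Q - (45 - 5*(-5 + 0*Q))) = -6 + (Q - (45 - 5*(-5 + 0))) = -6 + (Q - (45 - 5*(-5))) = -6 + (Q - (45 + 25)) = -6 + (Q - 1*70) = -6 + (Q - 70) = -6 + (-70 + Q) = -76 + Q)
x = -13753
x/c(96) = -13753/(-76 + 96) = -13753/20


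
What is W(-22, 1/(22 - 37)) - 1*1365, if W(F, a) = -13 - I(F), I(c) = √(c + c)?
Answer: -1378 - 2*I*√11 ≈ -1378.0 - 6.6332*I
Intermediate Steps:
I(c) = √2*√c (I(c) = √(2*c) = √2*√c)
W(F, a) = -13 - √2*√F
W(-22, 1/(22 - 37)) - 1*1365 = (-13 - √2*√(-22)) - 1*1365 = (-13 - √2*I*√22) - 1365 = (-13 - 2*I*√11) - 1365 = -1378 - 2*I*√11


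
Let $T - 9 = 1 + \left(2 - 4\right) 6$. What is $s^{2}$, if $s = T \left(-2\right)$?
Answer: $16$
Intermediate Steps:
$T = -2$ ($T = 9 + \left(1 + \left(2 - 4\right) 6\right) = 9 + \left(1 - 12\right) = 9 - 11 = -2$)
$s = 4$ ($s = \left(-2\right) \left(-2\right) = 4$)
$s^{2} = 4^{2} = 16$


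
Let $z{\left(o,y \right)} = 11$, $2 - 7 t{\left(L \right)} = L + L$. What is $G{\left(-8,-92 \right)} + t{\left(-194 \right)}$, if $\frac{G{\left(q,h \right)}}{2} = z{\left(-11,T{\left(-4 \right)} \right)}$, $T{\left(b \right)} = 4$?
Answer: $\frac{544}{7} \approx 77.714$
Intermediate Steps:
$t{\left(L \right)} = \frac{2}{7} - \frac{2 L}{7}$ ($t{\left(L \right)} = \frac{2}{7} - \frac{L + L}{7} = \frac{2}{7} - \frac{2 L}{7}$)
$G{\left(q,h \right)} = 22$ ($G{\left(q,h \right)} = 2 \cdot 11 = 22$)
$G{\left(-8,-92 \right)} + t{\left(-194 \right)} = 22 + \left(\frac{2}{7} - - \frac{388}{7}\right) = 22 + \left(\frac{2}{7} + \frac{388}{7}\right) = 22 + \frac{390}{7} = \frac{544}{7}$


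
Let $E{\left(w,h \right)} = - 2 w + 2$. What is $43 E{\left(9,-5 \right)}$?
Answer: $-688$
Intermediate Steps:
$E{\left(w,h \right)} = 2 - 2 w$
$43 E{\left(9,-5 \right)} = 43 \left(2 - 18\right) = 43 \left(-16\right) = -688$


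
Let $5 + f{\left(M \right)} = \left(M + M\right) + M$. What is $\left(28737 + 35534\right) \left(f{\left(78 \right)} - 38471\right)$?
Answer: $-2457851582$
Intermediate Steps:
$f{\left(M \right)} = -5 + 3 M$ ($f{\left(M \right)} = -5 + \left(\left(M + M\right) + M\right) = -5 + \left(2 M + M\right) = -5 + 3 M$)
$\left(28737 + 35534\right) \left(f{\left(78 \right)} - 38471\right) = \left(28737 + 35534\right) \left(\left(-5 + 3 \cdot 78\right) - 38471\right) = 64271 \left(\left(-5 + 234\right) - 38471\right) = 64271 \left(229 - 38471\right) = 64271 \left(-38242\right) = -2457851582$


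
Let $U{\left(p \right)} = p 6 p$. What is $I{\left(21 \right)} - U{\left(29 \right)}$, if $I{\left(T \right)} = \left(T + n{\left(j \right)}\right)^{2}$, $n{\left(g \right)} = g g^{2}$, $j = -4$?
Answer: $-3197$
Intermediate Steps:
$n{\left(g \right)} = g^{3}$
$U{\left(p \right)} = 6 p^{2}$ ($U{\left(p \right)} = 6 p p = 6 p^{2}$)
$I{\left(T \right)} = \left(-64 + T\right)^{2}$ ($I{\left(T \right)} = \left(T + \left(-4\right)^{3}\right)^{2} = \left(T - 64\right)^{2} = \left(-64 + T\right)^{2}$)
$I{\left(21 \right)} - U{\left(29 \right)} = \left(-64 + 21\right)^{2} - 6 \cdot 29^{2} = \left(-43\right)^{2} - 6 \cdot 841 = 1849 - 5046 = -3197$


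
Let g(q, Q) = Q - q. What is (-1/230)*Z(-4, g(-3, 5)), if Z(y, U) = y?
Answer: 2/115 ≈ 0.017391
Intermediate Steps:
(-1/230)*Z(-4, g(-3, 5)) = -1/230*(-4) = 2/115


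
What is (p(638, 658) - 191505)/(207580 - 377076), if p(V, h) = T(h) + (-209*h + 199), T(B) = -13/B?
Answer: 216368837/111528368 ≈ 1.9400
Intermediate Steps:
p(V, h) = 199 - 209*h - 13/h (p(V, h) = -13/h + (-209*h + 199) = -13/h + (199 - 209*h) = 199 - 209*h - 13/h)
(p(638, 658) - 191505)/(207580 - 377076) = ((199 - 209*658 - 13/658) - 191505)/(207580 - 377076) = ((199 - 137522 - 13*1/658) - 191505)/(-169496) = ((199 - 137522 - 13/658) - 191505)*(-1/169496) = (-90358547/658 - 191505)*(-1/169496) = -216368837/658*(-1/169496) = 216368837/111528368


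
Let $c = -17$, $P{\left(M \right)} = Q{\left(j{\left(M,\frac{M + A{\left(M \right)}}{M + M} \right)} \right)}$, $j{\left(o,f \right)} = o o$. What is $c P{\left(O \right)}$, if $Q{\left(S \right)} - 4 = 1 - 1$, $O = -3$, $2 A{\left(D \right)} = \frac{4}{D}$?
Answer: $-68$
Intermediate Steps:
$A{\left(D \right)} = \frac{2}{D}$ ($A{\left(D \right)} = \frac{4 \frac{1}{D}}{2} = \frac{2}{D}$)
$j{\left(o,f \right)} = o^{2}$
$Q{\left(S \right)} = 4$ ($Q{\left(S \right)} = 4 + \left(1 - 1\right) = 4 + 0 = 4$)
$P{\left(M \right)} = 4$
$c P{\left(O \right)} = \left(-17\right) 4 = -68$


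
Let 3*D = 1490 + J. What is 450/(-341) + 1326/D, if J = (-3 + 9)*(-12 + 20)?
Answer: 332199/262229 ≈ 1.2668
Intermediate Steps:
J = 48 (J = 6*8 = 48)
D = 1538/3 (D = (1490 + 48)/3 = (⅓)*1538 = 1538/3 ≈ 512.67)
450/(-341) + 1326/D = 450/(-341) + 1326/(1538/3) = 450*(-1/341) + 1326*(3/1538) = -450/341 + 1989/769 = 332199/262229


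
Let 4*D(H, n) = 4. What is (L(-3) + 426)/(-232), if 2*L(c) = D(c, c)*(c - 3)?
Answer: -423/232 ≈ -1.8233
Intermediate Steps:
D(H, n) = 1 (D(H, n) = (1/4)*4 = 1)
L(c) = -3/2 + c/2 (L(c) = (1*(c - 3))/2 = (1*(-3 + c))/2 = (-3 + c)/2 = -3/2 + c/2)
(L(-3) + 426)/(-232) = ((-3/2 + (1/2)*(-3)) + 426)/(-232) = ((-3/2 - 3/2) + 426)*(-1/232) = (-3 + 426)*(-1/232) = 423*(-1/232) = -423/232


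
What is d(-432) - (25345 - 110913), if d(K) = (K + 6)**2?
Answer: 267044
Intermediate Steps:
d(K) = (6 + K)**2
d(-432) - (25345 - 110913) = (6 - 432)**2 - (25345 - 110913) = (-426)**2 - 1*(-85568) = 181476 + 85568 = 267044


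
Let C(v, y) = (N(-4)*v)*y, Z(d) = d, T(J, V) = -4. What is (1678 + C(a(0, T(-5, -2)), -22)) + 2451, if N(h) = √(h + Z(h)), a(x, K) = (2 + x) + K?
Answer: 4129 + 88*I*√2 ≈ 4129.0 + 124.45*I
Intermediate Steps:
a(x, K) = 2 + K + x
N(h) = √2*√h (N(h) = √(h + h) = √(2*h) = √2*√h)
C(v, y) = 2*I*v*y*√2 (C(v, y) = ((√2*√(-4))*v)*y = ((√2*(2*I))*v)*y = ((2*I*√2)*v)*y = (2*I*v*√2)*y = 2*I*v*y*√2)
(1678 + C(a(0, T(-5, -2)), -22)) + 2451 = (1678 + 2*I*(2 - 4 + 0)*(-22)*√2) + 2451 = (1678 + 2*I*(-2)*(-22)*√2) + 2451 = (1678 + 88*I*√2) + 2451 = 4129 + 88*I*√2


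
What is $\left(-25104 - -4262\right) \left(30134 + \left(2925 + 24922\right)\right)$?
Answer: $-1208440002$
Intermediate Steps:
$\left(-25104 - -4262\right) \left(30134 + \left(2925 + 24922\right)\right) = \left(-25104 + \left(-2752 + 7014\right)\right) \left(30134 + 27847\right) = \left(-25104 + 4262\right) 57981 = \left(-20842\right) 57981 = -1208440002$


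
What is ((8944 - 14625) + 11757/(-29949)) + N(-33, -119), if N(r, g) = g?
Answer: -57905319/9983 ≈ -5800.4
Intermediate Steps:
((8944 - 14625) + 11757/(-29949)) + N(-33, -119) = ((8944 - 14625) + 11757/(-29949)) - 119 = (-5681 + 11757*(-1/29949)) - 119 = (-5681 - 3919/9983) - 119 = -56717342/9983 - 119 = -57905319/9983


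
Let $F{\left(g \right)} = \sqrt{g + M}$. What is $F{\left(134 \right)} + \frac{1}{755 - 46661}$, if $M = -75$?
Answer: $- \frac{1}{45906} + \sqrt{59} \approx 7.6811$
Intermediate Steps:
$F{\left(g \right)} = \sqrt{-75 + g}$ ($F{\left(g \right)} = \sqrt{g - 75} = \sqrt{-75 + g}$)
$F{\left(134 \right)} + \frac{1}{755 - 46661} = \sqrt{-75 + 134} + \frac{1}{755 - 46661} = \sqrt{59} + \frac{1}{-45906} = \sqrt{59} - \frac{1}{45906} = - \frac{1}{45906} + \sqrt{59}$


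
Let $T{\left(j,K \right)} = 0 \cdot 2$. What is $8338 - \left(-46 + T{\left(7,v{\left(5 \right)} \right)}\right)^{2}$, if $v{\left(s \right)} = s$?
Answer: $6222$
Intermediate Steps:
$T{\left(j,K \right)} = 0$
$8338 - \left(-46 + T{\left(7,v{\left(5 \right)} \right)}\right)^{2} = 8338 - \left(-46 + 0\right)^{2} = 8338 - \left(-46\right)^{2} = 8338 - 2116 = 6222$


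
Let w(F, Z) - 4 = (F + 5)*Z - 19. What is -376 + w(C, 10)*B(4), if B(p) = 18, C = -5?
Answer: -646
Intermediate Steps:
w(F, Z) = -15 + Z*(5 + F) (w(F, Z) = 4 + ((F + 5)*Z - 19) = 4 + ((5 + F)*Z - 19) = 4 + (Z*(5 + F) - 19) = 4 + (-19 + Z*(5 + F)) = -15 + Z*(5 + F))
-376 + w(C, 10)*B(4) = -376 + (-15 + 5*10 - 5*10)*18 = -376 + (-15 + 50 - 50)*18 = -376 - 15*18 = -376 - 270 = -646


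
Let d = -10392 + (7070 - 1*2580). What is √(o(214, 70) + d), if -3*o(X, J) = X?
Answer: 16*I*√210/3 ≈ 77.287*I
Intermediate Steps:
o(X, J) = -X/3
d = -5902 (d = -10392 + (7070 - 2580) = -10392 + 4490 = -5902)
√(o(214, 70) + d) = √(-⅓*214 - 5902) = √(-214/3 - 5902) = √(-17920/3) = 16*I*√210/3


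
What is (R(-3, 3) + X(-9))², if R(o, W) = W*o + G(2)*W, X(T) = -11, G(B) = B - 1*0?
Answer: 196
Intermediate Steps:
G(B) = B (G(B) = B + 0 = B)
R(o, W) = 2*W + W*o (R(o, W) = W*o + 2*W = 2*W + W*o)
(R(-3, 3) + X(-9))² = (3*(2 - 3) - 11)² = (3*(-1) - 11)² = (-3 - 11)² = (-14)² = 196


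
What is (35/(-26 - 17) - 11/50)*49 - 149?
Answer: -429277/2150 ≈ -199.66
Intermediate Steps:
(35/(-26 - 17) - 11/50)*49 - 149 = (35/(-43) - 11*1/50)*49 - 149 = (35*(-1/43) - 11/50)*49 - 149 = (-35/43 - 11/50)*49 - 149 = -2223/2150*49 - 149 = -108927/2150 - 149 = -429277/2150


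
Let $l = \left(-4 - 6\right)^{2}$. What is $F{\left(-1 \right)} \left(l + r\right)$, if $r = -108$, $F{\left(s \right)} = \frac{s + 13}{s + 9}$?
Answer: $-12$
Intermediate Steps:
$F{\left(s \right)} = \frac{13 + s}{9 + s}$
$l = 100$ ($l = \left(-10\right)^{2} = 100$)
$F{\left(-1 \right)} \left(l + r\right) = \frac{13 - 1}{9 - 1} \left(100 - 108\right) = \frac{1}{8} \cdot 12 \left(-8\right) = \frac{3}{2} \left(-8\right) = -12$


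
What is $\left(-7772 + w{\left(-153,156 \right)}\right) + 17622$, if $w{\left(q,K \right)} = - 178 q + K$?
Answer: $37240$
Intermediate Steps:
$w{\left(q,K \right)} = K - 178 q$
$\left(-7772 + w{\left(-153,156 \right)}\right) + 17622 = \left(-7772 + \left(156 - -27234\right)\right) + 17622 = \left(-7772 + \left(156 + 27234\right)\right) + 17622 = \left(-7772 + 27390\right) + 17622 = 19618 + 17622 = 37240$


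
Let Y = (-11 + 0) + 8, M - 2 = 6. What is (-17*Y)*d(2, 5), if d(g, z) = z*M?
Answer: 2040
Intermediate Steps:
M = 8 (M = 2 + 6 = 8)
d(g, z) = 8*z (d(g, z) = z*8 = 8*z)
Y = -3 (Y = -11 + 8 = -3)
(-17*Y)*d(2, 5) = (-17*(-3))*(8*5) = 51*40 = 2040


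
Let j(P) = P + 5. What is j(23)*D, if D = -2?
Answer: -56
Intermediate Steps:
j(P) = 5 + P
j(23)*D = (5 + 23)*(-2) = 28*(-2) = -56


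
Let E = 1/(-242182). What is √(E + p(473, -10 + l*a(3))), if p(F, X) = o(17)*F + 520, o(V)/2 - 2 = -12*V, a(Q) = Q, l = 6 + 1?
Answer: I*√38676304591990/14246 ≈ 436.55*I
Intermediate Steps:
l = 7
o(V) = 4 - 24*V (o(V) = 4 + 2*(-12*V) = 4 - 24*V)
E = -1/242182 ≈ -4.1291e-6
p(F, X) = 520 - 404*F (p(F, X) = (4 - 24*17)*F + 520 = (4 - 408)*F + 520 = -404*F + 520 = 520 - 404*F)
√(E + p(473, -10 + l*a(3))) = √(-1/242182 + (520 - 404*473)) = √(-1/242182 + (520 - 191092)) = √(-1/242182 - 190572) = √(-46153108105/242182) = I*√38676304591990/14246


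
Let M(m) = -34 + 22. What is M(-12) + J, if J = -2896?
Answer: -2908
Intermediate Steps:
M(m) = -12
M(-12) + J = -12 - 2896 = -2908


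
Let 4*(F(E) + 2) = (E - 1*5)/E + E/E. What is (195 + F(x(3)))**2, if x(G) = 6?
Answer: 21520321/576 ≈ 37362.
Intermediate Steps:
F(E) = -7/4 + (-5 + E)/(4*E) (F(E) = -2 + ((E - 1*5)/E + E/E)/4 = -2 + ((E - 5)/E + 1)/4 = -2 + ((-5 + E)/E + 1)/4 = -2 + (1 + (-5 + E)/E)/4 = -2 + (1/4 + (-5 + E)/(4*E)) = -7/4 + (-5 + E)/(4*E))
(195 + F(x(3)))**2 = (195 + (1/4)*(-5 - 6*6)/6)**2 = (195 + (1/4)*(1/6)*(-5 - 36))**2 = (195 + (1/4)*(1/6)*(-41))**2 = (195 - 41/24)**2 = (4639/24)**2 = 21520321/576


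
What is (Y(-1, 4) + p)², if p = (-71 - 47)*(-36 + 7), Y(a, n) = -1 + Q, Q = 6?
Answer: 11744329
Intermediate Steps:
Y(a, n) = 5 (Y(a, n) = -1 + 6 = 5)
p = 3422 (p = -118*(-29) = 3422)
(Y(-1, 4) + p)² = (5 + 3422)² = 3427² = 11744329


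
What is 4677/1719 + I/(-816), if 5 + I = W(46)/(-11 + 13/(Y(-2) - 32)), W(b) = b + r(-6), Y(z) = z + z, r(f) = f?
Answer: 10241251/3749712 ≈ 2.7312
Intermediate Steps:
Y(z) = 2*z
W(b) = -6 + b (W(b) = b - 6 = -6 + b)
I = -3485/409 (I = -5 + (-6 + 46)/(-11 + 13/(2*(-2) - 32)) = -5 + 40/(-11 + 13/(-4 - 32)) = -5 + 40/(-11 + 13/(-36)) = -5 + 40/(-11 + 13*(-1/36)) = -5 + 40/(-11 - 13/36) = -5 + 40/(-409/36) = -5 + 40*(-36/409) = -5 - 1440/409 = -3485/409 ≈ -8.5208)
4677/1719 + I/(-816) = 4677/1719 - 3485/409/(-816) = 4677*(1/1719) - 3485/409*(-1/816) = 1559/573 + 205/19632 = 10241251/3749712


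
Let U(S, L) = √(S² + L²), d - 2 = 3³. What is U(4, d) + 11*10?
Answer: 110 + √857 ≈ 139.27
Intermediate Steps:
d = 29 (d = 2 + 3³ = 2 + 27 = 29)
U(S, L) = √(L² + S²)
U(4, d) + 11*10 = √(29² + 4²) + 11*10 = √(841 + 16) + 110 = √857 + 110 = 110 + √857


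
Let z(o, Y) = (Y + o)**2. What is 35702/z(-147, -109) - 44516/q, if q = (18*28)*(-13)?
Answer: 196957505/26836992 ≈ 7.3390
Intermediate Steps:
q = -6552 (q = 504*(-13) = -6552)
35702/z(-147, -109) - 44516/q = 35702/((-109 - 147)**2) - 44516/(-6552) = 35702/((-256)**2) - 44516*(-1/6552) = 35702/65536 + 11129/1638 = 35702*(1/65536) + 11129/1638 = 17851/32768 + 11129/1638 = 196957505/26836992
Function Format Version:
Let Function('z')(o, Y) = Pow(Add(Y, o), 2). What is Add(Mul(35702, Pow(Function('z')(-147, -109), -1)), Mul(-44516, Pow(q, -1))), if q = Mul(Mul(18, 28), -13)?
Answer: Rational(196957505, 26836992) ≈ 7.3390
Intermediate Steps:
q = -6552 (q = Mul(504, -13) = -6552)
Add(Mul(35702, Pow(Function('z')(-147, -109), -1)), Mul(-44516, Pow(q, -1))) = Add(Mul(35702, Pow(Pow(Add(-109, -147), 2), -1)), Mul(-44516, Pow(-6552, -1))) = Add(Mul(35702, Pow(Pow(-256, 2), -1)), Mul(-44516, Rational(-1, 6552))) = Add(Mul(35702, Pow(65536, -1)), Rational(11129, 1638)) = Add(Mul(35702, Rational(1, 65536)), Rational(11129, 1638)) = Add(Rational(17851, 32768), Rational(11129, 1638)) = Rational(196957505, 26836992)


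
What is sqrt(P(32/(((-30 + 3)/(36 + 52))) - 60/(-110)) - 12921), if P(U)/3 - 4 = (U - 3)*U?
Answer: sqrt(1792183629)/297 ≈ 142.54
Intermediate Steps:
P(U) = 12 + 3*U*(-3 + U) (P(U) = 12 + 3*((U - 3)*U) = 12 + 3*((-3 + U)*U) = 12 + 3*(U*(-3 + U)) = 12 + 3*U*(-3 + U))
sqrt(P(32/(((-30 + 3)/(36 + 52))) - 60/(-110)) - 12921) = sqrt((12 - 9*(32/(((-30 + 3)/(36 + 52))) - 60/(-110)) + 3*(32/(((-30 + 3)/(36 + 52))) - 60/(-110))**2) - 12921) = sqrt((12 - 9*(32/((-27/88)) - 60*(-1/110)) + 3*(32/((-27/88)) - 60*(-1/110))**2) - 12921) = sqrt((12 - 9*(32/((-27*1/88)) + 6/11) + 3*(32/((-27*1/88)) + 6/11)**2) - 12921) = sqrt((12 - 9*(32/(-27/88) + 6/11) + 3*(32/(-27/88) + 6/11)**2) - 12921) = sqrt((12 - 9*(32*(-88/27) + 6/11) + 3*(32*(-88/27) + 6/11)**2) - 12921) = sqrt((12 - 9*(-2816/27 + 6/11) + 3*(-2816/27 + 6/11)**2) - 12921) = sqrt((12 - 9*(-30814/297) + 3*(-30814/297)**2) - 12921) = sqrt((12 + 30814/33 + 3*(949502596/88209)) - 12921) = sqrt((12 + 30814/33 + 949502596/29403) - 12921) = sqrt(977310706/29403 - 12921) = sqrt(597394543/29403) = sqrt(1792183629)/297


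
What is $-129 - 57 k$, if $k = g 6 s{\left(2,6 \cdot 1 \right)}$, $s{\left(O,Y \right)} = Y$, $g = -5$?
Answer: $10131$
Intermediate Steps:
$k = -180$ ($k = \left(-5\right) 6 \cdot 6 \cdot 1 = \left(-30\right) 6 = -180$)
$-129 - 57 k = -129 - -10260 = -129 + 10260 = 10131$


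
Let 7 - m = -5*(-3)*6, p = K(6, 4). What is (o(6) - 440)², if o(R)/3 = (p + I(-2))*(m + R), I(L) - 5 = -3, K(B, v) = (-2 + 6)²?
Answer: 21141604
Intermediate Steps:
K(B, v) = 16 (K(B, v) = 4² = 16)
I(L) = 2 (I(L) = 5 - 3 = 2)
p = 16
m = -83 (m = 7 - (-5*(-3))*6 = 7 - 15*6 = 7 - 1*90 = 7 - 90 = -83)
o(R) = -4482 + 54*R (o(R) = 3*((16 + 2)*(-83 + R)) = 3*(18*(-83 + R)) = 3*(-1494 + 18*R) = -4482 + 54*R)
(o(6) - 440)² = ((-4482 + 54*6) - 440)² = ((-4482 + 324) - 440)² = (-4158 - 440)² = (-4598)² = 21141604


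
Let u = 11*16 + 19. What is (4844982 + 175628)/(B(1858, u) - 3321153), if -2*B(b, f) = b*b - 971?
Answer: -10041220/10093499 ≈ -0.99482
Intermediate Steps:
u = 195 (u = 176 + 19 = 195)
B(b, f) = 971/2 - b**2/2 (B(b, f) = -(b*b - 971)/2 = -(b**2 - 971)/2 = -(-971 + b**2)/2 = 971/2 - b**2/2)
(4844982 + 175628)/(B(1858, u) - 3321153) = (4844982 + 175628)/((971/2 - 1/2*1858**2) - 3321153) = 5020610/((971/2 - 1/2*3452164) - 3321153) = 5020610/((971/2 - 1726082) - 3321153) = 5020610/(-3451193/2 - 3321153) = 5020610/(-10093499/2) = 5020610*(-2/10093499) = -10041220/10093499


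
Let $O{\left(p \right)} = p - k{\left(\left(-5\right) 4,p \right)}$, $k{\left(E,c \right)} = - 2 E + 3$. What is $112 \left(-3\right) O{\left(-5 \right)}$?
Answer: $16128$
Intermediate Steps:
$k{\left(E,c \right)} = 3 - 2 E$
$O{\left(p \right)} = -43 + p$ ($O{\left(p \right)} = p - \left(3 - 2 \left(\left(-5\right) 4\right)\right) = p - \left(3 - -40\right) = p - \left(3 + 40\right) = p - 43 = -43 + p$)
$112 \left(-3\right) O{\left(-5 \right)} = 112 \left(-3\right) \left(-43 - 5\right) = \left(-336\right) \left(-48\right) = 16128$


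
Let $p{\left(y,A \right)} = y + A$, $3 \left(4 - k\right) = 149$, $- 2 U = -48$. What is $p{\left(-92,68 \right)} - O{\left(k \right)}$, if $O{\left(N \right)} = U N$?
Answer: $1072$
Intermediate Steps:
$U = 24$ ($U = \left(- \frac{1}{2}\right) \left(-48\right) = 24$)
$k = - \frac{137}{3}$ ($k = 4 - \frac{149}{3} = - \frac{137}{3} \approx -45.667$)
$p{\left(y,A \right)} = A + y$
$O{\left(N \right)} = 24 N$
$p{\left(-92,68 \right)} - O{\left(k \right)} = \left(68 - 92\right) - 24 \left(- \frac{137}{3}\right) = -24 - -1096 = -24 + 1096 = 1072$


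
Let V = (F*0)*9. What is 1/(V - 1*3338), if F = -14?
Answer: -1/3338 ≈ -0.00029958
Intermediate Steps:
V = 0 (V = -14*0*9 = 0*9 = 0)
1/(V - 1*3338) = 1/(0 - 1*3338) = 1/(0 - 3338) = 1/(-3338) = -1/3338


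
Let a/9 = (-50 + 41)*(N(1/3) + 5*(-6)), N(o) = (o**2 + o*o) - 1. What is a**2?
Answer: 6215049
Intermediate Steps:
N(o) = -1 + 2*o**2 (N(o) = (o**2 + o**2) - 1 = 2*o**2 - 1 = -1 + 2*o**2)
a = 2493 (a = 9*((-50 + 41)*((-1 + 2*(1/3)**2) + 5*(-6))) = 9*(-9*((-1 + 2*(1/3)**2) - 30)) = 9*(-9*((-1 + 2*(1/9)) - 30)) = 9*(-9*((-1 + 2/9) - 30)) = 9*(-9*(-7/9 - 30)) = 9*(-9*(-277/9)) = 9*277 = 2493)
a**2 = 2493**2 = 6215049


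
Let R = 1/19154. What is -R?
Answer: -1/19154 ≈ -5.2208e-5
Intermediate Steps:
R = 1/19154 ≈ 5.2208e-5
-R = -1*1/19154 = -1/19154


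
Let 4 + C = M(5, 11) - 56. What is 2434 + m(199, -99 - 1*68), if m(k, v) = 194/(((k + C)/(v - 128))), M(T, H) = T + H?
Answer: 64008/31 ≈ 2064.8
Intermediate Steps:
M(T, H) = H + T
C = -44 (C = -4 + ((11 + 5) - 56) = -4 + (16 - 56) = -4 - 40 = -44)
m(k, v) = 194*(-128 + v)/(-44 + k) (m(k, v) = 194/(((k - 44)/(v - 128))) = 194/(((-44 + k)/(-128 + v))) = 194*((-128 + v)/(-44 + k)) = 194*(-128 + v)/(-44 + k))
2434 + m(199, -99 - 1*68) = 2434 + 194*(-128 + (-99 - 1*68))/(-44 + 199) = 2434 + 194*(-128 + (-99 - 68))/155 = 2434 + 194*(1/155)*(-128 - 167) = 2434 + 194*(1/155)*(-295) = 2434 - 11446/31 = 64008/31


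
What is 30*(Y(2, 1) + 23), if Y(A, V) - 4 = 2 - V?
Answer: 840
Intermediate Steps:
Y(A, V) = 6 - V (Y(A, V) = 4 + (2 - V) = 6 - V)
30*(Y(2, 1) + 23) = 30*((6 - 1*1) + 23) = 30*((6 - 1) + 23) = 30*(5 + 23) = 30*28 = 840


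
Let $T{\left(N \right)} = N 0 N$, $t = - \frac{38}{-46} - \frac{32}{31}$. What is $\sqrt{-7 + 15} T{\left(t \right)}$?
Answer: $0$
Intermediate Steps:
$t = - \frac{147}{713}$ ($t = \left(-38\right) \left(- \frac{1}{46}\right) - \frac{32}{31} = \frac{19}{23} - \frac{32}{31} = - \frac{147}{713} \approx -0.20617$)
$T{\left(N \right)} = 0$ ($T{\left(N \right)} = 0 N = 0$)
$\sqrt{-7 + 15} T{\left(t \right)} = \sqrt{-7 + 15} \cdot 0 = \sqrt{8} \cdot 0 = 2 \sqrt{2} \cdot 0 = 0$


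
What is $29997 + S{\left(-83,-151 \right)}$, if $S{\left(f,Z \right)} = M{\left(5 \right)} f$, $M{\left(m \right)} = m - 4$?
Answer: $29914$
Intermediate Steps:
$M{\left(m \right)} = -4 + m$
$S{\left(f,Z \right)} = f$ ($S{\left(f,Z \right)} = \left(-4 + 5\right) f = 1 f = f$)
$29997 + S{\left(-83,-151 \right)} = 29997 - 83 = 29914$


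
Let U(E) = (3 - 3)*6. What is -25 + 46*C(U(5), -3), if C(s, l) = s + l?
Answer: -163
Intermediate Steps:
U(E) = 0 (U(E) = 0*6 = 0)
C(s, l) = l + s
-25 + 46*C(U(5), -3) = -25 + 46*(-3 + 0) = -25 + 46*(-3) = -25 - 138 = -163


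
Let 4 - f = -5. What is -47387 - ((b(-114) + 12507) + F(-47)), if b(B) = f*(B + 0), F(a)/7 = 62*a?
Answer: -38470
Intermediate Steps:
f = 9 (f = 4 - 1*(-5) = 4 + 5 = 9)
F(a) = 434*a (F(a) = 7*(62*a) = 434*a)
b(B) = 9*B (b(B) = 9*(B + 0) = 9*B)
-47387 - ((b(-114) + 12507) + F(-47)) = -47387 - ((9*(-114) + 12507) + 434*(-47)) = -47387 - ((-1026 + 12507) - 20398) = -47387 - (11481 - 20398) = -47387 - 1*(-8917) = -47387 + 8917 = -38470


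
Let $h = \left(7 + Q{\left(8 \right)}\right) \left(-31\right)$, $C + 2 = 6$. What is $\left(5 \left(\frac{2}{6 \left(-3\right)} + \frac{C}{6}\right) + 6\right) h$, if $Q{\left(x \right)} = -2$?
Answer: $- \frac{12245}{9} \approx -1360.6$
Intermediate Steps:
$C = 4$ ($C = -2 + 6 = 4$)
$h = -155$ ($h = \left(7 - 2\right) \left(-31\right) = 5 \left(-31\right) = -155$)
$\left(5 \left(\frac{2}{6 \left(-3\right)} + \frac{C}{6}\right) + 6\right) h = \left(5 \left(\frac{2}{6 \left(-3\right)} + \frac{4}{6}\right) + 6\right) \left(-155\right) = \left(5 \left(\frac{2}{-18} + 4 \cdot \frac{1}{6}\right) + 6\right) \left(-155\right) = \left(5 \left(2 \left(- \frac{1}{18}\right) + \frac{2}{3}\right) + 6\right) \left(-155\right) = \left(5 \left(- \frac{1}{9} + \frac{2}{3}\right) + 6\right) \left(-155\right) = \left(5 \cdot \frac{5}{9} + 6\right) \left(-155\right) = \left(\frac{25}{9} + 6\right) \left(-155\right) = \frac{79}{9} \left(-155\right) = - \frac{12245}{9}$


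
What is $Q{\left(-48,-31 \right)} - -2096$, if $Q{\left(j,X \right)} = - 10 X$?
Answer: $2406$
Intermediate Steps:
$Q{\left(-48,-31 \right)} - -2096 = \left(-10\right) \left(-31\right) - -2096 = 310 + 2096 = 2406$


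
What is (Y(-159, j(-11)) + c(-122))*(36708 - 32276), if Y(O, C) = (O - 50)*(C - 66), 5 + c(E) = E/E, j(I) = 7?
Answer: 54633264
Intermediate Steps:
c(E) = -4 (c(E) = -5 + E/E = -5 + 1 = -4)
Y(O, C) = (-66 + C)*(-50 + O) (Y(O, C) = (-50 + O)*(-66 + C) = (-66 + C)*(-50 + O))
(Y(-159, j(-11)) + c(-122))*(36708 - 32276) = ((3300 - 66*(-159) - 50*7 + 7*(-159)) - 4)*(36708 - 32276) = ((3300 + 10494 - 350 - 1113) - 4)*4432 = (12331 - 4)*4432 = 12327*4432 = 54633264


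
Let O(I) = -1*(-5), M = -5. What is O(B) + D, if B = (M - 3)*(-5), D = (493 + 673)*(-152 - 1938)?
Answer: -2436935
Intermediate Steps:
D = -2436940 (D = 1166*(-2090) = -2436940)
B = 40 (B = (-5 - 3)*(-5) = -8*(-5) = 40)
O(I) = 5
O(B) + D = 5 - 2436940 = -2436935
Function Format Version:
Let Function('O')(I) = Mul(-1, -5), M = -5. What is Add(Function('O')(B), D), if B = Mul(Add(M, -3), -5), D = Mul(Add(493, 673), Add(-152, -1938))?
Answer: -2436935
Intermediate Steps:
D = -2436940 (D = Mul(1166, -2090) = -2436940)
B = 40 (B = Mul(Add(-5, -3), -5) = Mul(-8, -5) = 40)
Function('O')(I) = 5
Add(Function('O')(B), D) = Add(5, -2436940) = -2436935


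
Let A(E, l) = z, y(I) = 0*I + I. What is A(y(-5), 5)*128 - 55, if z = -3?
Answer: -439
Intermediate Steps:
y(I) = I (y(I) = 0 + I = I)
A(E, l) = -3
A(y(-5), 5)*128 - 55 = -3*128 - 55 = -384 - 55 = -439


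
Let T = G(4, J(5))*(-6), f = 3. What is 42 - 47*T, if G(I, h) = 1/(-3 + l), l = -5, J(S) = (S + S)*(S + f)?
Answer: 27/4 ≈ 6.7500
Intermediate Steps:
J(S) = 2*S*(3 + S) (J(S) = (S + S)*(S + 3) = (2*S)*(3 + S) = 2*S*(3 + S))
G(I, h) = -⅛ (G(I, h) = 1/(-3 - 5) = 1/(-8) = -⅛)
T = ¾ (T = -⅛*(-6) = ¾ ≈ 0.75000)
42 - 47*T = 42 - 47*¾ = 42 - 141/4 = 27/4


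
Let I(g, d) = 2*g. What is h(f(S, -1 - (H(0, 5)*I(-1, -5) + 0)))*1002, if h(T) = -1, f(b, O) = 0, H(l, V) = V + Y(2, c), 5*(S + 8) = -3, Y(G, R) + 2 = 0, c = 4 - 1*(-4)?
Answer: -1002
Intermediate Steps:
c = 8 (c = 4 + 4 = 8)
Y(G, R) = -2 (Y(G, R) = -2 + 0 = -2)
S = -43/5 (S = -8 + (⅕)*(-3) = -8 - ⅗ = -43/5 ≈ -8.6000)
H(l, V) = -2 + V (H(l, V) = V - 2 = -2 + V)
h(f(S, -1 - (H(0, 5)*I(-1, -5) + 0)))*1002 = -1*1002 = -1002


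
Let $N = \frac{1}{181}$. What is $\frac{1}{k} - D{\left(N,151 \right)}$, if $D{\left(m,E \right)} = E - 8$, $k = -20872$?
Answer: $- \frac{2984697}{20872} \approx -143.0$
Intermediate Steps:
$N = \frac{1}{181} \approx 0.0055249$
$D{\left(m,E \right)} = -8 + E$ ($D{\left(m,E \right)} = E - 8 = -8 + E$)
$\frac{1}{k} - D{\left(N,151 \right)} = \frac{1}{-20872} - \left(-8 + 151\right) = - \frac{1}{20872} - 143 = - \frac{2984697}{20872}$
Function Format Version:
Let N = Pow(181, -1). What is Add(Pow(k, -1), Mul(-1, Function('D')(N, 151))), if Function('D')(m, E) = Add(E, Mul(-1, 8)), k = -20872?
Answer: Rational(-2984697, 20872) ≈ -143.00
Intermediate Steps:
N = Rational(1, 181) ≈ 0.0055249
Function('D')(m, E) = Add(-8, E) (Function('D')(m, E) = Add(E, -8) = Add(-8, E))
Add(Pow(k, -1), Mul(-1, Function('D')(N, 151))) = Add(Pow(-20872, -1), Mul(-1, Add(-8, 151))) = Add(Rational(-1, 20872), Mul(-1, 143)) = Add(Rational(-1, 20872), -143) = Rational(-2984697, 20872)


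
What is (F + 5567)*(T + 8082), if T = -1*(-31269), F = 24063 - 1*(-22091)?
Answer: 2035273071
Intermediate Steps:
F = 46154 (F = 24063 + 22091 = 46154)
T = 31269
(F + 5567)*(T + 8082) = (46154 + 5567)*(31269 + 8082) = 51721*39351 = 2035273071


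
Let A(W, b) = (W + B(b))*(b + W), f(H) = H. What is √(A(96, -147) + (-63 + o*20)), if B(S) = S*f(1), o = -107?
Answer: √398 ≈ 19.950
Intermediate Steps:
B(S) = S (B(S) = S*1 = S)
A(W, b) = (W + b)² (A(W, b) = (W + b)*(b + W) = (W + b)*(W + b) = (W + b)²)
√(A(96, -147) + (-63 + o*20)) = √((96² + (-147)² + 2*96*(-147)) + (-63 - 107*20)) = √((9216 + 21609 - 28224) + (-63 - 2140)) = √(2601 - 2203) = √398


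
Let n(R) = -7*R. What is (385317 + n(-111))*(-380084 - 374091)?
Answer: -291182442450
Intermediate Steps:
(385317 + n(-111))*(-380084 - 374091) = (385317 - 7*(-111))*(-380084 - 374091) = (385317 + 777)*(-754175) = 386094*(-754175) = -291182442450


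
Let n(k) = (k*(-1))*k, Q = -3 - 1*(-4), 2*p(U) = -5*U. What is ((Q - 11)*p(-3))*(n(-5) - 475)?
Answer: 37500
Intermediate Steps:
p(U) = -5*U/2 (p(U) = (-5*U)/2 = -5*U/2)
Q = 1 (Q = -3 + 4 = 1)
n(k) = -k**2 (n(k) = (-k)*k = -k**2)
((Q - 11)*p(-3))*(n(-5) - 475) = ((1 - 11)*(-5/2*(-3)))*(-1*(-5)**2 - 475) = (-10*15/2)*(-1*25 - 475) = -75*(-25 - 475) = -75*(-500) = 37500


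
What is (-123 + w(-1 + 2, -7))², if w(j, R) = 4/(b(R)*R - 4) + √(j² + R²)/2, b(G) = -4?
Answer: 543619/36 - 3685*√2/6 ≈ 14232.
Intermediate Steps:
w(j, R) = √(R² + j²)/2 + 4/(-4 - 4*R) (w(j, R) = 4/(-4*R - 4) + √(j² + R²)/2 = 4/(-4 - 4*R) + √(R² + j²)*(½) = 4/(-4 - 4*R) + √(R² + j²)/2 = √(R² + j²)/2 + 4/(-4 - 4*R))
(-123 + w(-1 + 2, -7))² = (-123 + (-2 + √((-7)² + (-1 + 2)²) - 7*√((-7)² + (-1 + 2)²))/(2*(1 - 7)))² = (-123 + (½)*(-2 + √(49 + 1²) - 7*√(49 + 1²))/(-6))² = (-123 + (½)*(-⅙)*(-2 + √(49 + 1) - 7*√(49 + 1)))² = (-123 + (½)*(-⅙)*(-2 + √50 - 35*√2))² = (-123 + (½)*(-⅙)*(-2 + 5*√2 - 35*√2))² = (-123 + (½)*(-⅙)*(-2 - 30*√2))² = (-123 + (⅙ + 5*√2/2))² = (-737/6 + 5*√2/2)²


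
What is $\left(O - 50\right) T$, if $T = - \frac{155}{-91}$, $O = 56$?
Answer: $\frac{930}{91} \approx 10.22$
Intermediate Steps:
$T = \frac{155}{91}$ ($T = \left(-155\right) \left(- \frac{1}{91}\right) = \frac{155}{91} \approx 1.7033$)
$\left(O - 50\right) T = \left(56 - 50\right) \frac{155}{91} = 6 \cdot \frac{155}{91} = \frac{930}{91}$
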